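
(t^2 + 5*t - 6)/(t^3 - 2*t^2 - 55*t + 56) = (t + 6)/(t^2 - t - 56)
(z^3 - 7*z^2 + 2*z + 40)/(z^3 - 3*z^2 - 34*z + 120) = (z + 2)/(z + 6)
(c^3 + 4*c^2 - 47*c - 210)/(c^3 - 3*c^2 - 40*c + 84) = (c + 5)/(c - 2)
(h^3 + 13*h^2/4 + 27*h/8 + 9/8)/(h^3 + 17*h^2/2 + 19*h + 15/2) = (8*h^3 + 26*h^2 + 27*h + 9)/(4*(2*h^3 + 17*h^2 + 38*h + 15))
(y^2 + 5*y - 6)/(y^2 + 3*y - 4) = (y + 6)/(y + 4)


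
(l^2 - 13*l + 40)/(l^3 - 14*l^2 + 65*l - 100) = (l - 8)/(l^2 - 9*l + 20)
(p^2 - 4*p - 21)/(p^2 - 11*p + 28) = (p + 3)/(p - 4)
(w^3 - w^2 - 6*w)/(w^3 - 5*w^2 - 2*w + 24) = w/(w - 4)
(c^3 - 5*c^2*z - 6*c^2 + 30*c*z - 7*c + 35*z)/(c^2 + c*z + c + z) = (c^2 - 5*c*z - 7*c + 35*z)/(c + z)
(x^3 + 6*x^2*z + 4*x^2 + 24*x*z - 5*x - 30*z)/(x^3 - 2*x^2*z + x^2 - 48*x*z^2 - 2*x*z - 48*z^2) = (x^2 + 4*x - 5)/(x^2 - 8*x*z + x - 8*z)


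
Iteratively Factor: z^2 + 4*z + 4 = (z + 2)*(z + 2)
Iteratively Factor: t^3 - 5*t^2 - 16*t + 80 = (t - 4)*(t^2 - t - 20) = (t - 4)*(t + 4)*(t - 5)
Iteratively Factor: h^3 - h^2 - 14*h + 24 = (h + 4)*(h^2 - 5*h + 6) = (h - 3)*(h + 4)*(h - 2)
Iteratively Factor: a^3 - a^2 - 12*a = (a - 4)*(a^2 + 3*a) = a*(a - 4)*(a + 3)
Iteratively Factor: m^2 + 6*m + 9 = (m + 3)*(m + 3)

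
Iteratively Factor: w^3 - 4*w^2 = (w - 4)*(w^2) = w*(w - 4)*(w)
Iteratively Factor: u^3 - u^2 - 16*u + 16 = (u - 4)*(u^2 + 3*u - 4) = (u - 4)*(u - 1)*(u + 4)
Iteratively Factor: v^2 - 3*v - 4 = (v - 4)*(v + 1)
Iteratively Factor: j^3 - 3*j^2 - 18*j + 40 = (j + 4)*(j^2 - 7*j + 10) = (j - 2)*(j + 4)*(j - 5)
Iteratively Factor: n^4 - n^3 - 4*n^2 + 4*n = (n - 2)*(n^3 + n^2 - 2*n) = (n - 2)*(n + 2)*(n^2 - n) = n*(n - 2)*(n + 2)*(n - 1)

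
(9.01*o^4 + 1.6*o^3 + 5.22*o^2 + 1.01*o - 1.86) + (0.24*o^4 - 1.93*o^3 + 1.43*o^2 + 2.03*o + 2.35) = 9.25*o^4 - 0.33*o^3 + 6.65*o^2 + 3.04*o + 0.49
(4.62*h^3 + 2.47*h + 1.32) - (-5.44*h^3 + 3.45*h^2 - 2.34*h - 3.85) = 10.06*h^3 - 3.45*h^2 + 4.81*h + 5.17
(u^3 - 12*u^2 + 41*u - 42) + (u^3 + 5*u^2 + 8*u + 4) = 2*u^3 - 7*u^2 + 49*u - 38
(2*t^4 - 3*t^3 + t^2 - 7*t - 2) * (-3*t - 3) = -6*t^5 + 3*t^4 + 6*t^3 + 18*t^2 + 27*t + 6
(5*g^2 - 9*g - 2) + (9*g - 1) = 5*g^2 - 3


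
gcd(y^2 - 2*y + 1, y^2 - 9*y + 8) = y - 1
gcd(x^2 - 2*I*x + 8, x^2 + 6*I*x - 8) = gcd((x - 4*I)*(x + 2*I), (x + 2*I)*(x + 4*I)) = x + 2*I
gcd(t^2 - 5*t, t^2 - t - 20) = t - 5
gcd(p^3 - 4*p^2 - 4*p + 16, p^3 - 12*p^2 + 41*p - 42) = p - 2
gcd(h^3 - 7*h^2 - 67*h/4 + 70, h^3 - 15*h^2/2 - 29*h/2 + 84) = h^2 - 9*h/2 - 28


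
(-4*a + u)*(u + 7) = -4*a*u - 28*a + u^2 + 7*u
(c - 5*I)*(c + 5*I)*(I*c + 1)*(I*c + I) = -c^4 - c^3 + I*c^3 - 25*c^2 + I*c^2 - 25*c + 25*I*c + 25*I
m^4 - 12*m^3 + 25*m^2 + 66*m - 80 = (m - 8)*(m - 5)*(m - 1)*(m + 2)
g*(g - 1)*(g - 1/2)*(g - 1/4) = g^4 - 7*g^3/4 + 7*g^2/8 - g/8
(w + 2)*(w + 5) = w^2 + 7*w + 10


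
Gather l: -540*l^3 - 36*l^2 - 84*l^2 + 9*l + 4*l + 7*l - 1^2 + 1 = -540*l^3 - 120*l^2 + 20*l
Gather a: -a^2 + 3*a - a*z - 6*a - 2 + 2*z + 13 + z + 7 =-a^2 + a*(-z - 3) + 3*z + 18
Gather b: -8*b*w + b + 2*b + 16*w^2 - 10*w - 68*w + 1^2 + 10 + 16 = b*(3 - 8*w) + 16*w^2 - 78*w + 27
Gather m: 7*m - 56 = 7*m - 56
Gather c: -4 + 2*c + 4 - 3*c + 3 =3 - c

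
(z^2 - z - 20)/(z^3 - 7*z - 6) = (-z^2 + z + 20)/(-z^3 + 7*z + 6)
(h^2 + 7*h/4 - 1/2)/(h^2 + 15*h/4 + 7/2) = (4*h - 1)/(4*h + 7)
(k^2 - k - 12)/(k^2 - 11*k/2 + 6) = 2*(k + 3)/(2*k - 3)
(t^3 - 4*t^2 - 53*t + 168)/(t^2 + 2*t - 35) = (t^2 - 11*t + 24)/(t - 5)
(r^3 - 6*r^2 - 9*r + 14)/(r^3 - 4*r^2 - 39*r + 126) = (r^2 + r - 2)/(r^2 + 3*r - 18)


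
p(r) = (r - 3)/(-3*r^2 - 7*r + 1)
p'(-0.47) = -0.83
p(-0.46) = -0.97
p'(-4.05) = 0.26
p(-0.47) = -0.96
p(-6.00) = 0.14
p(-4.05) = 0.36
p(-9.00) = 0.07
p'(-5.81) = 0.05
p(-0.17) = -1.51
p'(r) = (r - 3)*(6*r + 7)/(-3*r^2 - 7*r + 1)^2 + 1/(-3*r^2 - 7*r + 1) = (-3*r^2 - 7*r + (r - 3)*(6*r + 7) + 1)/(3*r^2 + 7*r - 1)^2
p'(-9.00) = 0.01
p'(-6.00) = 0.05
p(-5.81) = 0.15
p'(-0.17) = -3.81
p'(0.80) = -0.76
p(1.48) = 0.10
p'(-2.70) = 13.00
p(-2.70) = 2.89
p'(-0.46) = -0.86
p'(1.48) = -0.16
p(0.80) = 0.34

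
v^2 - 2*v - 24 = (v - 6)*(v + 4)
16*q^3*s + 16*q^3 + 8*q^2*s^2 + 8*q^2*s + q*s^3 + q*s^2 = (4*q + s)^2*(q*s + q)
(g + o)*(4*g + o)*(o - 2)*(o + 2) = 4*g^2*o^2 - 16*g^2 + 5*g*o^3 - 20*g*o + o^4 - 4*o^2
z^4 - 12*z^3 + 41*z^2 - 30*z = z*(z - 6)*(z - 5)*(z - 1)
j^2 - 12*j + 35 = (j - 7)*(j - 5)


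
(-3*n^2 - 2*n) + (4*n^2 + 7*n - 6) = n^2 + 5*n - 6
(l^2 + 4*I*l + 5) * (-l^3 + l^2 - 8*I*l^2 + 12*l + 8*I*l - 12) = -l^5 + l^4 - 12*I*l^4 + 39*l^3 + 12*I*l^3 - 39*l^2 + 8*I*l^2 + 60*l - 8*I*l - 60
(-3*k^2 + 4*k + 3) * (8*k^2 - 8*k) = -24*k^4 + 56*k^3 - 8*k^2 - 24*k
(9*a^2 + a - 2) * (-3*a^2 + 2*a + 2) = -27*a^4 + 15*a^3 + 26*a^2 - 2*a - 4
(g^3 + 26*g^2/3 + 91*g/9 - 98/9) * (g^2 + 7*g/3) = g^5 + 11*g^4 + 91*g^3/3 + 343*g^2/27 - 686*g/27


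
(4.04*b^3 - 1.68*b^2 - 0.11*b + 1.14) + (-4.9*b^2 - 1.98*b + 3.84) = 4.04*b^3 - 6.58*b^2 - 2.09*b + 4.98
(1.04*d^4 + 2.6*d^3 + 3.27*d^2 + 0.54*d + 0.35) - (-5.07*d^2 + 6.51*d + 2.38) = 1.04*d^4 + 2.6*d^3 + 8.34*d^2 - 5.97*d - 2.03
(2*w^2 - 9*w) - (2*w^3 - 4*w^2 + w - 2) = -2*w^3 + 6*w^2 - 10*w + 2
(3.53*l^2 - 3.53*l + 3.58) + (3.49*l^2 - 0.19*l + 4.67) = 7.02*l^2 - 3.72*l + 8.25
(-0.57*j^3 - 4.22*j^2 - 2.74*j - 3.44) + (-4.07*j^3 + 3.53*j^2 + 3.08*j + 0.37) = -4.64*j^3 - 0.69*j^2 + 0.34*j - 3.07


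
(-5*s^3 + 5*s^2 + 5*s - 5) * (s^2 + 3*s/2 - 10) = -5*s^5 - 5*s^4/2 + 125*s^3/2 - 95*s^2/2 - 115*s/2 + 50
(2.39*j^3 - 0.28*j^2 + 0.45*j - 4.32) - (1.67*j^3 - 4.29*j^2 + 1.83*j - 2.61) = 0.72*j^3 + 4.01*j^2 - 1.38*j - 1.71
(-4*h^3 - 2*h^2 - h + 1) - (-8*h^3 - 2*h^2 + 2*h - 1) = 4*h^3 - 3*h + 2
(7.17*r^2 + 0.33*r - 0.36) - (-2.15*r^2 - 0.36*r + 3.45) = 9.32*r^2 + 0.69*r - 3.81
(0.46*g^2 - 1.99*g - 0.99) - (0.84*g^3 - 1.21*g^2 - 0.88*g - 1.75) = -0.84*g^3 + 1.67*g^2 - 1.11*g + 0.76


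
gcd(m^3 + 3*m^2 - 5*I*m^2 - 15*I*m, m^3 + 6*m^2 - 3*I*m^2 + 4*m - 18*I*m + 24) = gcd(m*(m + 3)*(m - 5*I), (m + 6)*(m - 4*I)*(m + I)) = 1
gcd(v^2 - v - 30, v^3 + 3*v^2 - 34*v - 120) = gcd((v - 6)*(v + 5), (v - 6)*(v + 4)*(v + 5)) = v^2 - v - 30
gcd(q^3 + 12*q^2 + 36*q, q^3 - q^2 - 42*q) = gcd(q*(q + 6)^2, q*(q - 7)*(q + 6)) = q^2 + 6*q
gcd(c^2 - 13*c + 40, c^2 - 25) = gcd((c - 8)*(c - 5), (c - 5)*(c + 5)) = c - 5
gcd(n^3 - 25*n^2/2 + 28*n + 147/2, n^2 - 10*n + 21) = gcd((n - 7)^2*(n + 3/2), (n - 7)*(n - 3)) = n - 7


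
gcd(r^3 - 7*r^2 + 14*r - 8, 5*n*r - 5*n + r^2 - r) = r - 1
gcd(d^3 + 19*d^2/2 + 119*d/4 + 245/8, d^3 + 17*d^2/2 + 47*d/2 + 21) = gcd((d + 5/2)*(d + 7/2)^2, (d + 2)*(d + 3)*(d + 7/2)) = d + 7/2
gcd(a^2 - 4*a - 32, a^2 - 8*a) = a - 8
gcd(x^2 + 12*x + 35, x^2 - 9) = 1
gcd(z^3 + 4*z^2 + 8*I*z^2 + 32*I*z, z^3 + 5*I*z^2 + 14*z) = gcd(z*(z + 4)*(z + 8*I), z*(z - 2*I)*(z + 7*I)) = z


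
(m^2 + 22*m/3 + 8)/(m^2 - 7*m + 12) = (m^2 + 22*m/3 + 8)/(m^2 - 7*m + 12)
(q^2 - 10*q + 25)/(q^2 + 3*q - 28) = (q^2 - 10*q + 25)/(q^2 + 3*q - 28)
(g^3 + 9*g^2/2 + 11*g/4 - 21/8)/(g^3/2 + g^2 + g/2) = (8*g^3 + 36*g^2 + 22*g - 21)/(4*g*(g^2 + 2*g + 1))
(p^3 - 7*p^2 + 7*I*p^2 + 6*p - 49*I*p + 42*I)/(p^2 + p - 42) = (p^2 + p*(-1 + 7*I) - 7*I)/(p + 7)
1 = 1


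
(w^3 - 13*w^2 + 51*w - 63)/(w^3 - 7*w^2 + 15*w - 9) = (w - 7)/(w - 1)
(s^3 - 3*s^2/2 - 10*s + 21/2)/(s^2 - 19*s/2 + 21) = (s^2 + 2*s - 3)/(s - 6)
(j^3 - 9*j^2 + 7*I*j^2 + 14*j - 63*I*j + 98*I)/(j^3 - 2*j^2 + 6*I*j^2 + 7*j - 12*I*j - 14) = (j - 7)/(j - I)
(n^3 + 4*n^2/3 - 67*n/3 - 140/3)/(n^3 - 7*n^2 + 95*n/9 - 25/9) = 3*(3*n^2 + 19*n + 28)/(9*n^2 - 18*n + 5)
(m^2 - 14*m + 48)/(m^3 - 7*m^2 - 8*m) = (m - 6)/(m*(m + 1))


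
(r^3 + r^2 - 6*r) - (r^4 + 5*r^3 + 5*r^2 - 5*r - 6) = -r^4 - 4*r^3 - 4*r^2 - r + 6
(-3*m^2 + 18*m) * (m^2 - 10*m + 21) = -3*m^4 + 48*m^3 - 243*m^2 + 378*m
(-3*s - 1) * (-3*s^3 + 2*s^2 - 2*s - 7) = 9*s^4 - 3*s^3 + 4*s^2 + 23*s + 7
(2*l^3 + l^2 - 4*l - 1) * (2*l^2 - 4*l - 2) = 4*l^5 - 6*l^4 - 16*l^3 + 12*l^2 + 12*l + 2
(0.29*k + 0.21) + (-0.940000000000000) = 0.29*k - 0.73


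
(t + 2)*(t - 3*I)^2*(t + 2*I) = t^4 + 2*t^3 - 4*I*t^3 + 3*t^2 - 8*I*t^2 + 6*t - 18*I*t - 36*I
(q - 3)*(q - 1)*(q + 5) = q^3 + q^2 - 17*q + 15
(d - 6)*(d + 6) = d^2 - 36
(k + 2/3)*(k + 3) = k^2 + 11*k/3 + 2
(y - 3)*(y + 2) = y^2 - y - 6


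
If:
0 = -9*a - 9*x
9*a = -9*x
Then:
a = -x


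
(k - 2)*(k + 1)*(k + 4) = k^3 + 3*k^2 - 6*k - 8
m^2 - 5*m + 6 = (m - 3)*(m - 2)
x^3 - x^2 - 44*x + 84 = (x - 6)*(x - 2)*(x + 7)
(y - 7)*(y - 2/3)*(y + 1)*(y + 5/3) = y^4 - 5*y^3 - 127*y^2/9 - y/3 + 70/9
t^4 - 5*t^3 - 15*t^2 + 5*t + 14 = (t - 7)*(t - 1)*(t + 1)*(t + 2)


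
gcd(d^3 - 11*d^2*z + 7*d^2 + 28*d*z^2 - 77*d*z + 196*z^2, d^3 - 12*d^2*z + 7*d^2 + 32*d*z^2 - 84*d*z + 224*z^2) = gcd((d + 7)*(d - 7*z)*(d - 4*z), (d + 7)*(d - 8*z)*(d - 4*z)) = -d^2 + 4*d*z - 7*d + 28*z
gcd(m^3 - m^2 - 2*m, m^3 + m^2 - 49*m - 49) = m + 1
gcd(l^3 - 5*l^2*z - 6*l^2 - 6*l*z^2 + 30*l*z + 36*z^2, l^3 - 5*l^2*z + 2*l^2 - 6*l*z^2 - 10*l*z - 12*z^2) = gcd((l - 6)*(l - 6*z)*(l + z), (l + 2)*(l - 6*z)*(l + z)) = -l^2 + 5*l*z + 6*z^2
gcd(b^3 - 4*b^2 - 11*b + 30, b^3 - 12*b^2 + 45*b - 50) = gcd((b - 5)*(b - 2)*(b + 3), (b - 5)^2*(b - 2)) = b^2 - 7*b + 10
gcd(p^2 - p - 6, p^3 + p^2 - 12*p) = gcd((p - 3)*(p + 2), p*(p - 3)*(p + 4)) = p - 3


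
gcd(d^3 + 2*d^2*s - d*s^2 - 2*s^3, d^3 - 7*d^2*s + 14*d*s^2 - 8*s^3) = -d + s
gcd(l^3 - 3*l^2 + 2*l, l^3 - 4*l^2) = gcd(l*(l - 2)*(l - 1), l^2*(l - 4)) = l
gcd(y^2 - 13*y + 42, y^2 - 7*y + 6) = y - 6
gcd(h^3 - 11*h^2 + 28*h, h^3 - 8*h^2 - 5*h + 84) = h^2 - 11*h + 28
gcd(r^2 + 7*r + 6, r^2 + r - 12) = 1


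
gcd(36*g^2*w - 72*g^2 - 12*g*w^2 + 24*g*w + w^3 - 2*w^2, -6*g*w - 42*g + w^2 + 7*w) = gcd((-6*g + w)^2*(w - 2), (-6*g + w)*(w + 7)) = -6*g + w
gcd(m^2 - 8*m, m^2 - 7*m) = m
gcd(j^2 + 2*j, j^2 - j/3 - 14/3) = j + 2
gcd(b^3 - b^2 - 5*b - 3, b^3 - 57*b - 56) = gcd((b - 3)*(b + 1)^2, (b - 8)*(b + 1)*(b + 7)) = b + 1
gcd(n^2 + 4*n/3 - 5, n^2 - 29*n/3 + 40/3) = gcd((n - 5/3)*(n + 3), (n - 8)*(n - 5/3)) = n - 5/3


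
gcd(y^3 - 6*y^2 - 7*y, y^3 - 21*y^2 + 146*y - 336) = y - 7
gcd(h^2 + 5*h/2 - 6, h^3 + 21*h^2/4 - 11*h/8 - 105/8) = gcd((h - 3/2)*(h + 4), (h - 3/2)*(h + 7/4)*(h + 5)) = h - 3/2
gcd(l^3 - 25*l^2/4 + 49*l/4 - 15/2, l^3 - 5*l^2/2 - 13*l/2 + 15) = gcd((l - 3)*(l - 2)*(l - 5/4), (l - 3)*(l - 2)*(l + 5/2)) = l^2 - 5*l + 6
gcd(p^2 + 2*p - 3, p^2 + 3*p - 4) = p - 1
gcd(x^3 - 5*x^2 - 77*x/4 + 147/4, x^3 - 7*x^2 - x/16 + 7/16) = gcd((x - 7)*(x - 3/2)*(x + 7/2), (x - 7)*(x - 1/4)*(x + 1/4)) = x - 7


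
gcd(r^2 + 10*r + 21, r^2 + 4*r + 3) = r + 3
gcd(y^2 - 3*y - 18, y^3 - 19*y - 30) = y + 3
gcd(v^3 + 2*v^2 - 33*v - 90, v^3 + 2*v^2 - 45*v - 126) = v + 3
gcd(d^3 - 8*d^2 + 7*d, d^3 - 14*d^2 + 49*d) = d^2 - 7*d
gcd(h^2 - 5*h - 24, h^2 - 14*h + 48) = h - 8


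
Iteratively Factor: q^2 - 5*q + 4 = (q - 4)*(q - 1)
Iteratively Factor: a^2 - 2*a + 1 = (a - 1)*(a - 1)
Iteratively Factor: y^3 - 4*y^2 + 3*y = (y)*(y^2 - 4*y + 3) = y*(y - 1)*(y - 3)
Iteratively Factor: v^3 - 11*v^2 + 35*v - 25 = (v - 5)*(v^2 - 6*v + 5) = (v - 5)*(v - 1)*(v - 5)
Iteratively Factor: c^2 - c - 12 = (c + 3)*(c - 4)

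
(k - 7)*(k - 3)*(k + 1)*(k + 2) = k^4 - 7*k^3 - 7*k^2 + 43*k + 42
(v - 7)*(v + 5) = v^2 - 2*v - 35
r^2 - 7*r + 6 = (r - 6)*(r - 1)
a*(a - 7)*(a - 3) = a^3 - 10*a^2 + 21*a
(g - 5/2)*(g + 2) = g^2 - g/2 - 5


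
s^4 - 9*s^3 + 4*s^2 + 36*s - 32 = (s - 8)*(s - 2)*(s - 1)*(s + 2)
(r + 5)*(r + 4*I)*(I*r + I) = I*r^3 - 4*r^2 + 6*I*r^2 - 24*r + 5*I*r - 20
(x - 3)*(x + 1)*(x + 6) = x^3 + 4*x^2 - 15*x - 18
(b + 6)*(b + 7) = b^2 + 13*b + 42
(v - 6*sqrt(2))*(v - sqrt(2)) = v^2 - 7*sqrt(2)*v + 12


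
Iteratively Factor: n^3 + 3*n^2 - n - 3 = (n + 1)*(n^2 + 2*n - 3) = (n - 1)*(n + 1)*(n + 3)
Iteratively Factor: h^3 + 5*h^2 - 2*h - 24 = (h + 3)*(h^2 + 2*h - 8) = (h + 3)*(h + 4)*(h - 2)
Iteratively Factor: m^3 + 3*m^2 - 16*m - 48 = (m - 4)*(m^2 + 7*m + 12) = (m - 4)*(m + 3)*(m + 4)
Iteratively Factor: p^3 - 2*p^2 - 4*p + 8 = (p + 2)*(p^2 - 4*p + 4) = (p - 2)*(p + 2)*(p - 2)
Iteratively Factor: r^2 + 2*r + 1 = (r + 1)*(r + 1)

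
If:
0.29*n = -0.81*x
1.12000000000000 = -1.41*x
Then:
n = 2.22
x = -0.79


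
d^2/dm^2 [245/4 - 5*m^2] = -10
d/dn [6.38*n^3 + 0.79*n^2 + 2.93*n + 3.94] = 19.14*n^2 + 1.58*n + 2.93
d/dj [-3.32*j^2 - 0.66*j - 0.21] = -6.64*j - 0.66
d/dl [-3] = 0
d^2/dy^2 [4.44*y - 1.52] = 0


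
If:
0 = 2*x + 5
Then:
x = -5/2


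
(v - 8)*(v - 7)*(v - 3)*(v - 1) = v^4 - 19*v^3 + 119*v^2 - 269*v + 168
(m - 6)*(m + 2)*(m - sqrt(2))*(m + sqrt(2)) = m^4 - 4*m^3 - 14*m^2 + 8*m + 24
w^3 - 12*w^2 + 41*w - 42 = (w - 7)*(w - 3)*(w - 2)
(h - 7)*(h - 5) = h^2 - 12*h + 35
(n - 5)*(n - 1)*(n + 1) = n^3 - 5*n^2 - n + 5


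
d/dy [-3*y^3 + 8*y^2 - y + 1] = -9*y^2 + 16*y - 1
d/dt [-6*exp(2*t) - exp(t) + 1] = (-12*exp(t) - 1)*exp(t)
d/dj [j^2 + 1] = 2*j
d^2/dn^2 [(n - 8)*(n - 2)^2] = 6*n - 24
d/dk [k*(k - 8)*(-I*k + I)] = I*(-3*k^2 + 18*k - 8)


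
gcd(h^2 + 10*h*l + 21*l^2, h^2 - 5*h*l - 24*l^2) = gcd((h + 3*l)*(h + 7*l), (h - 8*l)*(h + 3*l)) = h + 3*l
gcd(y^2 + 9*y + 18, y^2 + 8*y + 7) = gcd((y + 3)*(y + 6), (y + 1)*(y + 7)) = 1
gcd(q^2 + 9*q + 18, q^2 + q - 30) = q + 6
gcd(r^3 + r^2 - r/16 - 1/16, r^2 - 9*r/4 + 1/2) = r - 1/4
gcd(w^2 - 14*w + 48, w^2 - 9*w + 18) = w - 6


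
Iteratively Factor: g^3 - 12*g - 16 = (g - 4)*(g^2 + 4*g + 4) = (g - 4)*(g + 2)*(g + 2)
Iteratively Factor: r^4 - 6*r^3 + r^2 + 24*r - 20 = (r - 1)*(r^3 - 5*r^2 - 4*r + 20) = (r - 5)*(r - 1)*(r^2 - 4) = (r - 5)*(r - 2)*(r - 1)*(r + 2)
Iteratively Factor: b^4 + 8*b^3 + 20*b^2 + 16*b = (b + 4)*(b^3 + 4*b^2 + 4*b) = (b + 2)*(b + 4)*(b^2 + 2*b) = b*(b + 2)*(b + 4)*(b + 2)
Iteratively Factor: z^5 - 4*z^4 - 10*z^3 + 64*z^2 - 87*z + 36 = (z - 1)*(z^4 - 3*z^3 - 13*z^2 + 51*z - 36) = (z - 3)*(z - 1)*(z^3 - 13*z + 12) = (z - 3)*(z - 1)^2*(z^2 + z - 12) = (z - 3)*(z - 1)^2*(z + 4)*(z - 3)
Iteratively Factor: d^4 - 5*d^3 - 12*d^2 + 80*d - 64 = (d - 1)*(d^3 - 4*d^2 - 16*d + 64) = (d - 4)*(d - 1)*(d^2 - 16) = (d - 4)*(d - 1)*(d + 4)*(d - 4)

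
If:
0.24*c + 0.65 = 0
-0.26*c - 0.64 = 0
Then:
No Solution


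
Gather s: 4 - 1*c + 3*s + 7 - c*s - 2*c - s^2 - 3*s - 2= -c*s - 3*c - s^2 + 9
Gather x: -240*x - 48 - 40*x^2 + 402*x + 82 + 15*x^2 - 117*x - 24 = -25*x^2 + 45*x + 10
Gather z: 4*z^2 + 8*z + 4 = 4*z^2 + 8*z + 4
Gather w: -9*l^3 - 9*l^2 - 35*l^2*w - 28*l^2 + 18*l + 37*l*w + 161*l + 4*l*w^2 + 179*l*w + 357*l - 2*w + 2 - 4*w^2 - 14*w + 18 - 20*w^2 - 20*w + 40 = -9*l^3 - 37*l^2 + 536*l + w^2*(4*l - 24) + w*(-35*l^2 + 216*l - 36) + 60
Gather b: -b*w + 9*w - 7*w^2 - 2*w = -b*w - 7*w^2 + 7*w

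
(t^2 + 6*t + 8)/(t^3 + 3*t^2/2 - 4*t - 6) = 2*(t + 4)/(2*t^2 - t - 6)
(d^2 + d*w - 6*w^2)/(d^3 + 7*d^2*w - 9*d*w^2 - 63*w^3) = (-d + 2*w)/(-d^2 - 4*d*w + 21*w^2)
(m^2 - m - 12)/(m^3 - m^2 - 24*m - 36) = (m - 4)/(m^2 - 4*m - 12)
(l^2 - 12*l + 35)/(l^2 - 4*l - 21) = (l - 5)/(l + 3)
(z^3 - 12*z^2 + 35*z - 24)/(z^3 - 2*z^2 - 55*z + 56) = (z - 3)/(z + 7)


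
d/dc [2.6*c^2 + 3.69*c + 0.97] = 5.2*c + 3.69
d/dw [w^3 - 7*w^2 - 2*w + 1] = 3*w^2 - 14*w - 2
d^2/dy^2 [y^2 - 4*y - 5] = 2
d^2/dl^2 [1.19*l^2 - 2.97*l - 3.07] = 2.38000000000000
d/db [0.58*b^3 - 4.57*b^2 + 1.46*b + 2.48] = 1.74*b^2 - 9.14*b + 1.46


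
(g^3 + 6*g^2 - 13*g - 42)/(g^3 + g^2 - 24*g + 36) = (g^2 + 9*g + 14)/(g^2 + 4*g - 12)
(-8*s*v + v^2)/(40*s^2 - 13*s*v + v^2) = -v/(5*s - v)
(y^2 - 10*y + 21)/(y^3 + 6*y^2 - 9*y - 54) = (y - 7)/(y^2 + 9*y + 18)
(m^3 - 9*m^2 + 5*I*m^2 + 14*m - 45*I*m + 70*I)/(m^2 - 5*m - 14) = (m^2 + m*(-2 + 5*I) - 10*I)/(m + 2)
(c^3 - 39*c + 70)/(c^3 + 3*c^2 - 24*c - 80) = (c^2 + 5*c - 14)/(c^2 + 8*c + 16)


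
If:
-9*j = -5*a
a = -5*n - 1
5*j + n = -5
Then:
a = -54/29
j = -30/29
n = 5/29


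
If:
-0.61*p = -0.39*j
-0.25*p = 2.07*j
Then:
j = 0.00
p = 0.00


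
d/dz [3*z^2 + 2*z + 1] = 6*z + 2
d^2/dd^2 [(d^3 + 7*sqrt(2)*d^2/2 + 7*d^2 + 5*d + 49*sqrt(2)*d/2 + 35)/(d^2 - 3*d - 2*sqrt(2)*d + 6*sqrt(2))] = 2*(57*d^3 + 55*sqrt(2)*d^3 - 180*sqrt(2)*d^2 - 93*d^2 - 981*d - 300*sqrt(2)*d + 1140*sqrt(2) + 2101)/(d^6 - 9*d^5 - 6*sqrt(2)*d^5 + 51*d^4 + 54*sqrt(2)*d^4 - 178*sqrt(2)*d^3 - 243*d^3 + 306*sqrt(2)*d^2 + 648*d^2 - 648*d - 432*sqrt(2)*d + 432*sqrt(2))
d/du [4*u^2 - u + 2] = 8*u - 1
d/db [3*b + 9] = 3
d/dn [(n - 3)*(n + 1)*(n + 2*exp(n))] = 2*n^2*exp(n) + 3*n^2 - 4*n - 10*exp(n) - 3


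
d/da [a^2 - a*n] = 2*a - n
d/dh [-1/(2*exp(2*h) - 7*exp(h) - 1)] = (4*exp(h) - 7)*exp(h)/(-2*exp(2*h) + 7*exp(h) + 1)^2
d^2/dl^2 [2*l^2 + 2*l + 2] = 4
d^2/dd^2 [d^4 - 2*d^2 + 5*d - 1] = 12*d^2 - 4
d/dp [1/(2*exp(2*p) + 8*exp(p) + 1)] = 4*(-exp(p) - 2)*exp(p)/(2*exp(2*p) + 8*exp(p) + 1)^2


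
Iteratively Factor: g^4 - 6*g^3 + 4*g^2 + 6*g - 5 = (g + 1)*(g^3 - 7*g^2 + 11*g - 5) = (g - 1)*(g + 1)*(g^2 - 6*g + 5) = (g - 5)*(g - 1)*(g + 1)*(g - 1)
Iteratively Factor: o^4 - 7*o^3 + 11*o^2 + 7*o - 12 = (o + 1)*(o^3 - 8*o^2 + 19*o - 12) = (o - 1)*(o + 1)*(o^2 - 7*o + 12) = (o - 4)*(o - 1)*(o + 1)*(o - 3)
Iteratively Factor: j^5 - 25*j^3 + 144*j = (j - 4)*(j^4 + 4*j^3 - 9*j^2 - 36*j) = (j - 4)*(j + 4)*(j^3 - 9*j) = (j - 4)*(j - 3)*(j + 4)*(j^2 + 3*j) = j*(j - 4)*(j - 3)*(j + 4)*(j + 3)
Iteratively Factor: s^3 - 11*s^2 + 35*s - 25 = (s - 5)*(s^2 - 6*s + 5) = (s - 5)*(s - 1)*(s - 5)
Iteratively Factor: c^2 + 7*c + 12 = (c + 3)*(c + 4)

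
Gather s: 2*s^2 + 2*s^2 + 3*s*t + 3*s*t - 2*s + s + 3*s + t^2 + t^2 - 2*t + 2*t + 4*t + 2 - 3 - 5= 4*s^2 + s*(6*t + 2) + 2*t^2 + 4*t - 6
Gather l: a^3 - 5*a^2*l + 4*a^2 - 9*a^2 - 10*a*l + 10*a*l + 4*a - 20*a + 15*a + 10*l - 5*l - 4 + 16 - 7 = a^3 - 5*a^2 - a + l*(5 - 5*a^2) + 5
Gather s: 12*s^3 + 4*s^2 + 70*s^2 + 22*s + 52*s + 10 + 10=12*s^3 + 74*s^2 + 74*s + 20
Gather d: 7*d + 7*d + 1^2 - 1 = 14*d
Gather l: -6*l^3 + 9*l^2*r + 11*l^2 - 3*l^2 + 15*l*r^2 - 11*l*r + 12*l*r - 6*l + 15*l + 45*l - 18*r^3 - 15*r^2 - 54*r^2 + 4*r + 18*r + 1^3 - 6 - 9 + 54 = -6*l^3 + l^2*(9*r + 8) + l*(15*r^2 + r + 54) - 18*r^3 - 69*r^2 + 22*r + 40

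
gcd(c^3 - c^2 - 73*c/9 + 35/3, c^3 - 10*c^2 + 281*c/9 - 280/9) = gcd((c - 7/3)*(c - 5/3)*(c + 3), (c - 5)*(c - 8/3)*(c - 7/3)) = c - 7/3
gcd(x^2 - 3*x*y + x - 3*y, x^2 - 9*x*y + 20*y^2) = 1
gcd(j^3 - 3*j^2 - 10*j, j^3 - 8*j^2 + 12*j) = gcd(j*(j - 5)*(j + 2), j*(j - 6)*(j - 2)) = j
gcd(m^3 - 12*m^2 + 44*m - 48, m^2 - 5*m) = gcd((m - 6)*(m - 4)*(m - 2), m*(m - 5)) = 1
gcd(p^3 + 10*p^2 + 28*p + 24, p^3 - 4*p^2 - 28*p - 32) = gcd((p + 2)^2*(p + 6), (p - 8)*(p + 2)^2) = p^2 + 4*p + 4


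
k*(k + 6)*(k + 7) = k^3 + 13*k^2 + 42*k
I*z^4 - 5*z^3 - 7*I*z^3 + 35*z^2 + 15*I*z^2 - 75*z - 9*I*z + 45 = (z - 3)^2*(z + 5*I)*(I*z - I)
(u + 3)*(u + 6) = u^2 + 9*u + 18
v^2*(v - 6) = v^3 - 6*v^2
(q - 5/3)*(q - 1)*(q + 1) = q^3 - 5*q^2/3 - q + 5/3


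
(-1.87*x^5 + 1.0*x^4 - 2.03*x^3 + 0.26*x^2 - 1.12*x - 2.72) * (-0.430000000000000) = 0.8041*x^5 - 0.43*x^4 + 0.8729*x^3 - 0.1118*x^2 + 0.4816*x + 1.1696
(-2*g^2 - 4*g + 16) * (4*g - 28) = -8*g^3 + 40*g^2 + 176*g - 448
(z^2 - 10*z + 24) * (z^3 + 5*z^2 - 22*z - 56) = z^5 - 5*z^4 - 48*z^3 + 284*z^2 + 32*z - 1344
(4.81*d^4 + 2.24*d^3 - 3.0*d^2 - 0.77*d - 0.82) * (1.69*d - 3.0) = 8.1289*d^5 - 10.6444*d^4 - 11.79*d^3 + 7.6987*d^2 + 0.9242*d + 2.46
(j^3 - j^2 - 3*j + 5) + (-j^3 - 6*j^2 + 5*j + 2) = -7*j^2 + 2*j + 7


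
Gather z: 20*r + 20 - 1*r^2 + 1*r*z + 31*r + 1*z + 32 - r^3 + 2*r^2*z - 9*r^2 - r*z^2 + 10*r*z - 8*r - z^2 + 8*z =-r^3 - 10*r^2 + 43*r + z^2*(-r - 1) + z*(2*r^2 + 11*r + 9) + 52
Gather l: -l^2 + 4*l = -l^2 + 4*l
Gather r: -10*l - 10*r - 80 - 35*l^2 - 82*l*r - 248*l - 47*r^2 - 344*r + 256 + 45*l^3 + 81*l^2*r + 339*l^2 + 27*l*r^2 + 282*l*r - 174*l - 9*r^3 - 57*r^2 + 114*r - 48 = 45*l^3 + 304*l^2 - 432*l - 9*r^3 + r^2*(27*l - 104) + r*(81*l^2 + 200*l - 240) + 128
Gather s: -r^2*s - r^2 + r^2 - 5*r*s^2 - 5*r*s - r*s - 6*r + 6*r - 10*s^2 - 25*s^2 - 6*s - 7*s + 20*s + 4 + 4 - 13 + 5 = s^2*(-5*r - 35) + s*(-r^2 - 6*r + 7)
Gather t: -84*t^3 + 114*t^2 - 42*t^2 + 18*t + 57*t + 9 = -84*t^3 + 72*t^2 + 75*t + 9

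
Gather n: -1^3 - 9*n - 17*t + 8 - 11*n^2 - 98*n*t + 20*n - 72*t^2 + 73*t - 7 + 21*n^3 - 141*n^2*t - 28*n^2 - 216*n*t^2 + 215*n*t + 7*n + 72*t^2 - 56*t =21*n^3 + n^2*(-141*t - 39) + n*(-216*t^2 + 117*t + 18)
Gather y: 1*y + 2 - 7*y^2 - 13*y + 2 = -7*y^2 - 12*y + 4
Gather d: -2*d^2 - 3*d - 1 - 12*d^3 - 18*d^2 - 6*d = -12*d^3 - 20*d^2 - 9*d - 1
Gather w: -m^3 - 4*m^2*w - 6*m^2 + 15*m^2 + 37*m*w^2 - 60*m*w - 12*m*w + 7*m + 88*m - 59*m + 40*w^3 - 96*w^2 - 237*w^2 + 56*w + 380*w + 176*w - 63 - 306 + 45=-m^3 + 9*m^2 + 36*m + 40*w^3 + w^2*(37*m - 333) + w*(-4*m^2 - 72*m + 612) - 324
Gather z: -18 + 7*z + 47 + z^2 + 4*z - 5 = z^2 + 11*z + 24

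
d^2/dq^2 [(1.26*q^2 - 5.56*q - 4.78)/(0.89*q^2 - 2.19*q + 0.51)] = (8.88178419700125e-16*q^4 - 3.89642000000001*q^3 - 26.148912*q^2 + 71.042292*q - 53.275908)/(0.704969*q^6 - 5.204097*q^5 + 14.0175*q^4 - 16.467705*q^3 + 8.0325*q^2 - 1.708857*q + 0.132651)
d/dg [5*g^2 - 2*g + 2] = 10*g - 2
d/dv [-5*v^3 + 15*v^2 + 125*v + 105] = -15*v^2 + 30*v + 125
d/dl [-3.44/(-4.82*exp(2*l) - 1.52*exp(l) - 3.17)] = (-33.1616*exp(l) - 5.2288)*exp(l)/(4.82*exp(2*l) + 1.52*exp(l) + 3.17)^2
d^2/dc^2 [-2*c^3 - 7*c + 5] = -12*c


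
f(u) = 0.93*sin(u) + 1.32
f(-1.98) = 0.47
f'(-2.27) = -0.60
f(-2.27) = 0.61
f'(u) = 0.93*cos(u)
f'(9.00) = -0.85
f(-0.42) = 0.94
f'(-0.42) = 0.85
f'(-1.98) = -0.37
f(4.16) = 0.53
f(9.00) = 1.70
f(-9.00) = 0.94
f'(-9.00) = -0.85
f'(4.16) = -0.49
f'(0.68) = 0.72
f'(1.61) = -0.04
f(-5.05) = 2.20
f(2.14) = 2.10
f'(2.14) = -0.50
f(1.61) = 2.25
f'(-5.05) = 0.31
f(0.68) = 1.90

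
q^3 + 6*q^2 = q^2*(q + 6)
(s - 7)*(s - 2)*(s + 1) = s^3 - 8*s^2 + 5*s + 14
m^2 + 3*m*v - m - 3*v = (m - 1)*(m + 3*v)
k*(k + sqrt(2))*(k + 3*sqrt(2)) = k^3 + 4*sqrt(2)*k^2 + 6*k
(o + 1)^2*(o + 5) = o^3 + 7*o^2 + 11*o + 5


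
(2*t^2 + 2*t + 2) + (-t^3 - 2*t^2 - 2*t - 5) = -t^3 - 3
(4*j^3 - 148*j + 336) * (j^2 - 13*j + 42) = 4*j^5 - 52*j^4 + 20*j^3 + 2260*j^2 - 10584*j + 14112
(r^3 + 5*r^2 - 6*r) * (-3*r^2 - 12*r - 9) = -3*r^5 - 27*r^4 - 51*r^3 + 27*r^2 + 54*r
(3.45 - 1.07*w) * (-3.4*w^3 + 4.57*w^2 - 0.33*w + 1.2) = 3.638*w^4 - 16.6199*w^3 + 16.1196*w^2 - 2.4225*w + 4.14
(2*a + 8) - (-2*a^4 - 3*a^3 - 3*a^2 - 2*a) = 2*a^4 + 3*a^3 + 3*a^2 + 4*a + 8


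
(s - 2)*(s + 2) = s^2 - 4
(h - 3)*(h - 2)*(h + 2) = h^3 - 3*h^2 - 4*h + 12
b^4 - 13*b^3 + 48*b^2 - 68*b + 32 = (b - 8)*(b - 2)^2*(b - 1)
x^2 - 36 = (x - 6)*(x + 6)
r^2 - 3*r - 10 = (r - 5)*(r + 2)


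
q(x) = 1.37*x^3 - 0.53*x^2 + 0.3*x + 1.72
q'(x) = 4.11*x^2 - 1.06*x + 0.3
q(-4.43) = -129.12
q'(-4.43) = 85.65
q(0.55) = 1.95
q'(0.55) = 0.96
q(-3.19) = -49.10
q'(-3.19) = 45.51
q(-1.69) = -6.91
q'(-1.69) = 13.83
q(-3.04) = -42.58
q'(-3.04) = 41.51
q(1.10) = 3.23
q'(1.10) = 4.11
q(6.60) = 374.48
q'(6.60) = 172.34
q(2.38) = 17.90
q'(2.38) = 21.06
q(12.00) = 2296.36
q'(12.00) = 579.42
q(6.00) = 280.36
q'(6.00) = 141.90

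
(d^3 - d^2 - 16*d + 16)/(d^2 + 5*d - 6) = (d^2 - 16)/(d + 6)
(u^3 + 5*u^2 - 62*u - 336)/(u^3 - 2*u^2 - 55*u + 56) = (u + 6)/(u - 1)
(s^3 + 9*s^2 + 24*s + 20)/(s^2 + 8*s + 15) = (s^2 + 4*s + 4)/(s + 3)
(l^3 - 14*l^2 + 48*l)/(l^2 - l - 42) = l*(-l^2 + 14*l - 48)/(-l^2 + l + 42)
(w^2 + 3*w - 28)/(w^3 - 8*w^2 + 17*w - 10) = (w^2 + 3*w - 28)/(w^3 - 8*w^2 + 17*w - 10)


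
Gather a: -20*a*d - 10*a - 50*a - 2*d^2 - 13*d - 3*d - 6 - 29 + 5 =a*(-20*d - 60) - 2*d^2 - 16*d - 30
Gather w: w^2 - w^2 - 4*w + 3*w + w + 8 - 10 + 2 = 0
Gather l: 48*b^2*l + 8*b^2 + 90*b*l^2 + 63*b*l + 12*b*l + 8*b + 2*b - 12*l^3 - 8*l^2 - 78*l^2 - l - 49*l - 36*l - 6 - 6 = 8*b^2 + 10*b - 12*l^3 + l^2*(90*b - 86) + l*(48*b^2 + 75*b - 86) - 12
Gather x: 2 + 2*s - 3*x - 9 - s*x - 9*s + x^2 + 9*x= -7*s + x^2 + x*(6 - s) - 7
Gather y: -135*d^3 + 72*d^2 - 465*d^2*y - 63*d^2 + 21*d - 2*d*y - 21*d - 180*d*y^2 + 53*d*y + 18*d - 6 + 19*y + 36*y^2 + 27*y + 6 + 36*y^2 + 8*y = -135*d^3 + 9*d^2 + 18*d + y^2*(72 - 180*d) + y*(-465*d^2 + 51*d + 54)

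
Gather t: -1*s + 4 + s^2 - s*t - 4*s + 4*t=s^2 - 5*s + t*(4 - s) + 4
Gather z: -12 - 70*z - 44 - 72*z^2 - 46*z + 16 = -72*z^2 - 116*z - 40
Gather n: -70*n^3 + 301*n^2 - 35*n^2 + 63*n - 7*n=-70*n^3 + 266*n^2 + 56*n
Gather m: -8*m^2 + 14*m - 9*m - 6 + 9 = -8*m^2 + 5*m + 3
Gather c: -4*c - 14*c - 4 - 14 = -18*c - 18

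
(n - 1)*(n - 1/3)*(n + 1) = n^3 - n^2/3 - n + 1/3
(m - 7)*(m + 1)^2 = m^3 - 5*m^2 - 13*m - 7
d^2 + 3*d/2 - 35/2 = (d - 7/2)*(d + 5)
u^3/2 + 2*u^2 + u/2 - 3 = (u/2 + 1)*(u - 1)*(u + 3)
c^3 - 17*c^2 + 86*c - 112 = (c - 8)*(c - 7)*(c - 2)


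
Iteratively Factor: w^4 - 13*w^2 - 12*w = (w - 4)*(w^3 + 4*w^2 + 3*w) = (w - 4)*(w + 3)*(w^2 + w) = w*(w - 4)*(w + 3)*(w + 1)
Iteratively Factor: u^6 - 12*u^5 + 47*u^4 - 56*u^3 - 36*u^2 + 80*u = (u)*(u^5 - 12*u^4 + 47*u^3 - 56*u^2 - 36*u + 80) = u*(u + 1)*(u^4 - 13*u^3 + 60*u^2 - 116*u + 80) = u*(u - 4)*(u + 1)*(u^3 - 9*u^2 + 24*u - 20) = u*(u - 5)*(u - 4)*(u + 1)*(u^2 - 4*u + 4) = u*(u - 5)*(u - 4)*(u - 2)*(u + 1)*(u - 2)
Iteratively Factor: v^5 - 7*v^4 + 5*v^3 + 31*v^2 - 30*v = (v - 5)*(v^4 - 2*v^3 - 5*v^2 + 6*v) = (v - 5)*(v - 3)*(v^3 + v^2 - 2*v) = (v - 5)*(v - 3)*(v + 2)*(v^2 - v) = (v - 5)*(v - 3)*(v - 1)*(v + 2)*(v)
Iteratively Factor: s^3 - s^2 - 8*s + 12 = (s - 2)*(s^2 + s - 6) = (s - 2)*(s + 3)*(s - 2)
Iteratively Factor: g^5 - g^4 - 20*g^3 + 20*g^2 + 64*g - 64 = (g - 1)*(g^4 - 20*g^2 + 64) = (g - 1)*(g + 4)*(g^3 - 4*g^2 - 4*g + 16) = (g - 4)*(g - 1)*(g + 4)*(g^2 - 4) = (g - 4)*(g - 2)*(g - 1)*(g + 4)*(g + 2)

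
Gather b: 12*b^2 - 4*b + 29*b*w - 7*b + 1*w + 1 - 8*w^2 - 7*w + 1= 12*b^2 + b*(29*w - 11) - 8*w^2 - 6*w + 2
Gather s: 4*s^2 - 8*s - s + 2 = 4*s^2 - 9*s + 2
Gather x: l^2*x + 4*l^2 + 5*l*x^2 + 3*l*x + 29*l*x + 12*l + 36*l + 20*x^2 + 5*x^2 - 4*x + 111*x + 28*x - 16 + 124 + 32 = 4*l^2 + 48*l + x^2*(5*l + 25) + x*(l^2 + 32*l + 135) + 140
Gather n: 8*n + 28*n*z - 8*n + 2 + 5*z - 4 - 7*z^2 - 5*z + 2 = 28*n*z - 7*z^2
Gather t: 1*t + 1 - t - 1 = 0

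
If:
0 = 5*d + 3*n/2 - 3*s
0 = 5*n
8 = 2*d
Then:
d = 4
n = 0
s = 20/3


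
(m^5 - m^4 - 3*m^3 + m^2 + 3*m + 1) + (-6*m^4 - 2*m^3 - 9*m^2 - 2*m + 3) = m^5 - 7*m^4 - 5*m^3 - 8*m^2 + m + 4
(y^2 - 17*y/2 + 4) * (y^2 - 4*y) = y^4 - 25*y^3/2 + 38*y^2 - 16*y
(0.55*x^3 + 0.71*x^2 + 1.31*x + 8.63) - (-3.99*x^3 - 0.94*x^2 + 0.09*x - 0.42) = 4.54*x^3 + 1.65*x^2 + 1.22*x + 9.05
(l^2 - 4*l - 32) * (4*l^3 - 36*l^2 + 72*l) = 4*l^5 - 52*l^4 + 88*l^3 + 864*l^2 - 2304*l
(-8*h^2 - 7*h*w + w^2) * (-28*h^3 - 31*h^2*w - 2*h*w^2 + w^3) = 224*h^5 + 444*h^4*w + 205*h^3*w^2 - 25*h^2*w^3 - 9*h*w^4 + w^5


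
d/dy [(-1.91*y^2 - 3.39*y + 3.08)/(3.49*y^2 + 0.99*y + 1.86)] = (9.9402*y^2 - 28.6036*y - 9.3546)/(12.1801*y^4 + 6.9102*y^3 + 13.9629*y^2 + 3.6828*y + 3.4596)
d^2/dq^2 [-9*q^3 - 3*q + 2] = -54*q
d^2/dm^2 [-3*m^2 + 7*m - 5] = -6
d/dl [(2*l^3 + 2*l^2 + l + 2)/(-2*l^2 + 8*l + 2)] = (-2*l^4 + 16*l^3 + 15*l^2 + 8*l - 7)/(2*(l^4 - 8*l^3 + 14*l^2 + 8*l + 1))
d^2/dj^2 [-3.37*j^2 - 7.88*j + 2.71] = -6.74000000000000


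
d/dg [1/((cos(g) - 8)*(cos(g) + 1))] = (2*cos(g) - 7)*sin(g)/((cos(g) - 8)^2*(cos(g) + 1)^2)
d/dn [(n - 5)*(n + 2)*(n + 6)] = 3*n^2 + 6*n - 28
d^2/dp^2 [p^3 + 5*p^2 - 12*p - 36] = 6*p + 10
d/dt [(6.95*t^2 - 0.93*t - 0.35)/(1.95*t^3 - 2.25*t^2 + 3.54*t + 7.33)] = (-13.5525*t^4 + 3.627*t^3 + 24.558*t^2 + 100.312*t - 5.5779)/(3.8025*t^6 - 8.775*t^5 + 18.8685*t^4 + 12.657*t^3 - 20.4534*t^2 + 51.8964*t + 53.7289)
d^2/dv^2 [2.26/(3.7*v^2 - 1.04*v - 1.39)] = (61.8788*v^2 - 17.39296*v - 2.26*(7.4*v - 1.04)*(14.8*v - 2.08) - 23.24636)/(-3.7*v^2 + 1.04*v + 1.39)^3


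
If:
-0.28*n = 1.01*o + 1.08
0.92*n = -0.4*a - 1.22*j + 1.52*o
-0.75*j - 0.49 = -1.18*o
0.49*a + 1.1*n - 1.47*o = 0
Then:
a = 15.10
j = 0.26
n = -5.95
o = 0.58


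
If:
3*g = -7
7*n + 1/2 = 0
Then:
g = -7/3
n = -1/14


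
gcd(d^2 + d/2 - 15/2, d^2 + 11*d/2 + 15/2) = d + 3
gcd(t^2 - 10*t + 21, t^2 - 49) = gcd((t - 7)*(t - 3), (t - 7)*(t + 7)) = t - 7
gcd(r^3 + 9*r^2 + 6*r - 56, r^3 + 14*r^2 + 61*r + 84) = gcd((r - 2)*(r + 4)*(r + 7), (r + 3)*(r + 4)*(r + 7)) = r^2 + 11*r + 28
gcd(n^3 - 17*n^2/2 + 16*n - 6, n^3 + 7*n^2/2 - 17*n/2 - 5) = n - 2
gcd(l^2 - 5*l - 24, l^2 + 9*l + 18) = l + 3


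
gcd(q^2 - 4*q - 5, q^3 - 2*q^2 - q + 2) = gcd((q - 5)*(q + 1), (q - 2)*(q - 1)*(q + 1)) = q + 1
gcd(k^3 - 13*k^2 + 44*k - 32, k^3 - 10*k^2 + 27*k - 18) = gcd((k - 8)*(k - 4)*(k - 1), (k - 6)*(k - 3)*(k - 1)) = k - 1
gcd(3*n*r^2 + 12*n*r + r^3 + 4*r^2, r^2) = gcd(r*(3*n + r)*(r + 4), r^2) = r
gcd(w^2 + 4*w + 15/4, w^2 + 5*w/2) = w + 5/2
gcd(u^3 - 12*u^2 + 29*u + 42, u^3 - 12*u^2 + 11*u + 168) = u - 7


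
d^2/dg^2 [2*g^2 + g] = 4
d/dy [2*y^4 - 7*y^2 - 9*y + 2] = 8*y^3 - 14*y - 9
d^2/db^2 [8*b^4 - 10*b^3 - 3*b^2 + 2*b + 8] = 96*b^2 - 60*b - 6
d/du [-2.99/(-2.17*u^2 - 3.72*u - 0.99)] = (-12.9766*u - 11.1228)/(2.17*u^2 + 3.72*u + 0.99)^2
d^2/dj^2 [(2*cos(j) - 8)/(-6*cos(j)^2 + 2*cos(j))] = (-2*(cos(j) - 4)*(6*cos(j) - 1)^2*sin(j)^2 + (3*cos(j) - 1)^2*cos(j)^3 + (3*cos(j) - 1)*(-8*cos(j) + 51*cos(2*j) - 12*cos(3*j) - 1)*cos(j)/2)/((3*cos(j) - 1)^3*cos(j)^3)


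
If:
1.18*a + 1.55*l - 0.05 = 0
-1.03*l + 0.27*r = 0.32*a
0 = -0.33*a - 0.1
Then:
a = -0.30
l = 0.26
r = 0.64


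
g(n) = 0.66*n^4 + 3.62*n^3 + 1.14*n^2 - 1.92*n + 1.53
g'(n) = 2.64*n^3 + 10.86*n^2 + 2.28*n - 1.92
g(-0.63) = 2.39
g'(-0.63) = 0.29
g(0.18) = 1.24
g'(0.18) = -1.14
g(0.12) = 1.32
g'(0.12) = -1.49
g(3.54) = 273.26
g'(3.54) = 259.36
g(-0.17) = 1.87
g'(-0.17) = -2.01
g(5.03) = 903.90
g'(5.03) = 620.29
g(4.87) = 808.58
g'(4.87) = 571.67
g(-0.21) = 1.95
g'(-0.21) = -1.94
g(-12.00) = 7619.13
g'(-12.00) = -3027.36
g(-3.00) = -26.73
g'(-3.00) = 17.70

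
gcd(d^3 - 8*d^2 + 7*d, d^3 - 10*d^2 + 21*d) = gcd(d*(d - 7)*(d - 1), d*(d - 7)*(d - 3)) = d^2 - 7*d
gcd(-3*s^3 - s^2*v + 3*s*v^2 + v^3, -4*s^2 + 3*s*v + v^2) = s - v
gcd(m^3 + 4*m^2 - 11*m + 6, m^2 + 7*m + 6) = m + 6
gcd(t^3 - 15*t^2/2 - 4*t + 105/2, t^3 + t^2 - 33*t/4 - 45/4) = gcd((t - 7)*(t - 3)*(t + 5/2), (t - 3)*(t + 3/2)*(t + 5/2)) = t^2 - t/2 - 15/2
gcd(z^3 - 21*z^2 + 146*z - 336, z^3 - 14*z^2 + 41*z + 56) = z^2 - 15*z + 56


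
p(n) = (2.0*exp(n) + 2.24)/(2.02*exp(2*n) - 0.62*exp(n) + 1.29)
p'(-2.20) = 0.21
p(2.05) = 0.15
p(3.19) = 0.04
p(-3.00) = 1.85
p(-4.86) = 1.75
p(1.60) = 0.25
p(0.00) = 1.58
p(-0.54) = 2.11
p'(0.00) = -1.26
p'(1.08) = -0.59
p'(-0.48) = -0.70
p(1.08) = 0.48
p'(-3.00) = 0.11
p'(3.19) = -0.05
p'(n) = (2.0*exp(n) + 2.24)*(-4.04*exp(2*n) + 0.62*exp(n))/(2.02*exp(2*n) - 0.62*exp(n) + 1.29)^2 + 2.0*exp(n)/(2.02*exp(2*n) - 0.62*exp(n) + 1.29) = (-4.04*exp(2*n) - 9.0496*exp(n) + 3.9688)*exp(n)/(4.0804*exp(4*n) - 2.5048*exp(3*n) + 5.596*exp(2*n) - 1.5996*exp(n) + 1.6641)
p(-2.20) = 1.98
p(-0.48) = 2.07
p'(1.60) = -0.30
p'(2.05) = -0.17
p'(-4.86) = 0.02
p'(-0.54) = -0.60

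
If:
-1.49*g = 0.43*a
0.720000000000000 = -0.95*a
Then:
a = -0.76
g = 0.22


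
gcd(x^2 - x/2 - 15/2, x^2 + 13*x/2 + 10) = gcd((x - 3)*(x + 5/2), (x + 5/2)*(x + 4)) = x + 5/2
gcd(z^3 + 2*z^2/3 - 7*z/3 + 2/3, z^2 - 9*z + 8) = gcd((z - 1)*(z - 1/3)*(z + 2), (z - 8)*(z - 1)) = z - 1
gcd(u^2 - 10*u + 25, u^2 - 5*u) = u - 5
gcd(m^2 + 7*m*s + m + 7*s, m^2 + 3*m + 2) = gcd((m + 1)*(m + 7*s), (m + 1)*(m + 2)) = m + 1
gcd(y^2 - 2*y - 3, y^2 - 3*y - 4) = y + 1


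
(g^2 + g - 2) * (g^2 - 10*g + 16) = g^4 - 9*g^3 + 4*g^2 + 36*g - 32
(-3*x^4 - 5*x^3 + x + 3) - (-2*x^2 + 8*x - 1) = -3*x^4 - 5*x^3 + 2*x^2 - 7*x + 4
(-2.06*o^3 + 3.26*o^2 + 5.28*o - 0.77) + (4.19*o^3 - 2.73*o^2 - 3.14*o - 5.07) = 2.13*o^3 + 0.53*o^2 + 2.14*o - 5.84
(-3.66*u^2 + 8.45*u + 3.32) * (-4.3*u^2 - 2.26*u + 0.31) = 15.738*u^4 - 28.0634*u^3 - 34.5076*u^2 - 4.8837*u + 1.0292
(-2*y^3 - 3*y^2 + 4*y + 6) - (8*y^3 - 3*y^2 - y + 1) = -10*y^3 + 5*y + 5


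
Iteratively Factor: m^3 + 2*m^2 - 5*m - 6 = (m + 3)*(m^2 - m - 2) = (m - 2)*(m + 3)*(m + 1)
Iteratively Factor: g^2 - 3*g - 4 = (g + 1)*(g - 4)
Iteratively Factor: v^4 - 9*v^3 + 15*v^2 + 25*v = (v)*(v^3 - 9*v^2 + 15*v + 25) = v*(v - 5)*(v^2 - 4*v - 5) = v*(v - 5)^2*(v + 1)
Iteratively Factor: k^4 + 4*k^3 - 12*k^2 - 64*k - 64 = (k - 4)*(k^3 + 8*k^2 + 20*k + 16) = (k - 4)*(k + 2)*(k^2 + 6*k + 8) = (k - 4)*(k + 2)^2*(k + 4)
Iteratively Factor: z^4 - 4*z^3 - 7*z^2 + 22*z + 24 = (z + 1)*(z^3 - 5*z^2 - 2*z + 24) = (z - 3)*(z + 1)*(z^2 - 2*z - 8) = (z - 3)*(z + 1)*(z + 2)*(z - 4)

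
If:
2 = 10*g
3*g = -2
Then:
No Solution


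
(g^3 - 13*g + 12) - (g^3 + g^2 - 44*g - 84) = -g^2 + 31*g + 96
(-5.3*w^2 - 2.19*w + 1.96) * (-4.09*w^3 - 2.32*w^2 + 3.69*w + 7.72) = 21.677*w^5 + 21.2531*w^4 - 22.4926*w^3 - 53.5443*w^2 - 9.6744*w + 15.1312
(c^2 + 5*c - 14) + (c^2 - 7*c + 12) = 2*c^2 - 2*c - 2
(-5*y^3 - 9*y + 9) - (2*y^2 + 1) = -5*y^3 - 2*y^2 - 9*y + 8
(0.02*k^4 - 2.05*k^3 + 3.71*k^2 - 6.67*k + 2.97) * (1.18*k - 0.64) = 0.0236*k^5 - 2.4318*k^4 + 5.6898*k^3 - 10.245*k^2 + 7.7734*k - 1.9008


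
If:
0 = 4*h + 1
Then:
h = -1/4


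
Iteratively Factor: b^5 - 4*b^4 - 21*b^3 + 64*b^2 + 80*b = (b)*(b^4 - 4*b^3 - 21*b^2 + 64*b + 80) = b*(b - 4)*(b^3 - 21*b - 20) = b*(b - 5)*(b - 4)*(b^2 + 5*b + 4) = b*(b - 5)*(b - 4)*(b + 1)*(b + 4)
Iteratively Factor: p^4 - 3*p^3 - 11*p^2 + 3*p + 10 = (p + 2)*(p^3 - 5*p^2 - p + 5) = (p - 5)*(p + 2)*(p^2 - 1) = (p - 5)*(p + 1)*(p + 2)*(p - 1)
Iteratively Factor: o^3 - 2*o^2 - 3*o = (o)*(o^2 - 2*o - 3) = o*(o - 3)*(o + 1)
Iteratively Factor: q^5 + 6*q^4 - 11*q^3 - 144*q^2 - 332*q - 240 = (q + 2)*(q^4 + 4*q^3 - 19*q^2 - 106*q - 120) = (q + 2)^2*(q^3 + 2*q^2 - 23*q - 60) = (q + 2)^2*(q + 4)*(q^2 - 2*q - 15) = (q - 5)*(q + 2)^2*(q + 4)*(q + 3)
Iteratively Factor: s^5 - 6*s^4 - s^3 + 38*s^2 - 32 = (s + 2)*(s^4 - 8*s^3 + 15*s^2 + 8*s - 16) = (s - 1)*(s + 2)*(s^3 - 7*s^2 + 8*s + 16) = (s - 4)*(s - 1)*(s + 2)*(s^2 - 3*s - 4) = (s - 4)^2*(s - 1)*(s + 2)*(s + 1)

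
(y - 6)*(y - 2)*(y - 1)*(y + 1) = y^4 - 8*y^3 + 11*y^2 + 8*y - 12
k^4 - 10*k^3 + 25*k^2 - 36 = (k - 6)*(k - 3)*(k - 2)*(k + 1)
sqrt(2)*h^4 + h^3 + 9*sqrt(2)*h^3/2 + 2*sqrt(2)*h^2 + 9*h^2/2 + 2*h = h*(h + 1/2)*(h + 4)*(sqrt(2)*h + 1)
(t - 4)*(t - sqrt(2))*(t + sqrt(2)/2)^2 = t^4 - 4*t^3 - 3*t^2/2 - sqrt(2)*t/2 + 6*t + 2*sqrt(2)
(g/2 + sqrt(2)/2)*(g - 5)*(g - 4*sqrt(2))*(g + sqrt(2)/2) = g^4/2 - 5*g^3/2 - 5*sqrt(2)*g^3/4 - 11*g^2/2 + 25*sqrt(2)*g^2/4 - 2*sqrt(2)*g + 55*g/2 + 10*sqrt(2)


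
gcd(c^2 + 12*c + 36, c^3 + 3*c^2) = 1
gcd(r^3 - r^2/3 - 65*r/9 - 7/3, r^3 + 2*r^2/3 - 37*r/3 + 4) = r - 3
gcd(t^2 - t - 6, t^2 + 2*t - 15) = t - 3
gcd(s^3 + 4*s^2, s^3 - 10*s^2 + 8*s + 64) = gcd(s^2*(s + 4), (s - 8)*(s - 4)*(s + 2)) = 1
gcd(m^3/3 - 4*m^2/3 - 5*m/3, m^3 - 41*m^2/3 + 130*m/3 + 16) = 1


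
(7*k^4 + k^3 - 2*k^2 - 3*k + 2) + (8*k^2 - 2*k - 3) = 7*k^4 + k^3 + 6*k^2 - 5*k - 1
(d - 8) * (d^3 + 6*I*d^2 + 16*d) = d^4 - 8*d^3 + 6*I*d^3 + 16*d^2 - 48*I*d^2 - 128*d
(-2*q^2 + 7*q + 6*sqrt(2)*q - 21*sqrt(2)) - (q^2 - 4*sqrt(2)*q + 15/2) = -3*q^2 + 7*q + 10*sqrt(2)*q - 21*sqrt(2) - 15/2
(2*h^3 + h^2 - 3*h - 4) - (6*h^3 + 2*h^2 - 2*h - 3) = -4*h^3 - h^2 - h - 1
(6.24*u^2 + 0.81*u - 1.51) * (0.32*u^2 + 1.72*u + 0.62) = 1.9968*u^4 + 10.992*u^3 + 4.7788*u^2 - 2.095*u - 0.9362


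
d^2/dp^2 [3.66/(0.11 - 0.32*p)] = -0.749568/(0.32*p - 0.11)^3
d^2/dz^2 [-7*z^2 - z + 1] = -14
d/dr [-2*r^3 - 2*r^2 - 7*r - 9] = -6*r^2 - 4*r - 7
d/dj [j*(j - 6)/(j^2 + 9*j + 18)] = 3*(5*j^2 + 12*j - 36)/(j^4 + 18*j^3 + 117*j^2 + 324*j + 324)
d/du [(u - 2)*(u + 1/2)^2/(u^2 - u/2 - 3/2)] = (8*u^4 - 8*u^3 - 18*u^2 + 32*u + 19)/(2*(4*u^4 - 4*u^3 - 11*u^2 + 6*u + 9))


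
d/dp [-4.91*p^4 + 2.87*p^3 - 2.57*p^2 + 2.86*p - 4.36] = -19.64*p^3 + 8.61*p^2 - 5.14*p + 2.86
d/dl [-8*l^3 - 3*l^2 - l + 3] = -24*l^2 - 6*l - 1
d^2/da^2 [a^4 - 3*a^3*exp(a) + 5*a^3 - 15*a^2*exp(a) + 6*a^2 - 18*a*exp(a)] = -3*a^3*exp(a) - 33*a^2*exp(a) + 12*a^2 - 96*a*exp(a) + 30*a - 66*exp(a) + 12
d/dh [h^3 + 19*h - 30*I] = 3*h^2 + 19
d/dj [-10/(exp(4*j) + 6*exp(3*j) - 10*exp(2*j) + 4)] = (40*exp(2*j) + 180*exp(j) - 200)*exp(2*j)/(exp(4*j) + 6*exp(3*j) - 10*exp(2*j) + 4)^2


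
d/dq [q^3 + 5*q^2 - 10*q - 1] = 3*q^2 + 10*q - 10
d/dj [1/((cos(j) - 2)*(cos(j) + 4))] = 2*(cos(j) + 1)*sin(j)/((cos(j) - 2)^2*(cos(j) + 4)^2)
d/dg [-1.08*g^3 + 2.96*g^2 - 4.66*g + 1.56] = -3.24*g^2 + 5.92*g - 4.66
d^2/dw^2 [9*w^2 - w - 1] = 18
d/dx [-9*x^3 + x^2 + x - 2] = -27*x^2 + 2*x + 1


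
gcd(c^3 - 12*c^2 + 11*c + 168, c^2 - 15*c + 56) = c^2 - 15*c + 56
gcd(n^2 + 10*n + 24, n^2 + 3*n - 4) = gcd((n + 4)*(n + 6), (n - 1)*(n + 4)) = n + 4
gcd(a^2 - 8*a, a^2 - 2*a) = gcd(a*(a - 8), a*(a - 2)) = a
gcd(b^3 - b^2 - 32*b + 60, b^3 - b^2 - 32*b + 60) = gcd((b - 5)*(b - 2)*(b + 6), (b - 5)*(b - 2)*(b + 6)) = b^3 - b^2 - 32*b + 60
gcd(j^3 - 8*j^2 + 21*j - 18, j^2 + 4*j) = 1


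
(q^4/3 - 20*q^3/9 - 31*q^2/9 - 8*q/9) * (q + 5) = q^5/3 - 5*q^4/9 - 131*q^3/9 - 163*q^2/9 - 40*q/9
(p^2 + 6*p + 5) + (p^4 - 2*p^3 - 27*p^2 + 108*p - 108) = p^4 - 2*p^3 - 26*p^2 + 114*p - 103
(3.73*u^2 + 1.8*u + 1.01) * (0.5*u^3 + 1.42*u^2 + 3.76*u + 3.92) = 1.865*u^5 + 6.1966*u^4 + 17.0858*u^3 + 22.8238*u^2 + 10.8536*u + 3.9592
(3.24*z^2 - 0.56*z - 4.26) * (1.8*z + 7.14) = 5.832*z^3 + 22.1256*z^2 - 11.6664*z - 30.4164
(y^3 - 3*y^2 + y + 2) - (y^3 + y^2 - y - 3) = -4*y^2 + 2*y + 5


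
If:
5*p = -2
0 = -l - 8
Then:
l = -8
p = -2/5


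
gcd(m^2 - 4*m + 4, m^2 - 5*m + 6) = m - 2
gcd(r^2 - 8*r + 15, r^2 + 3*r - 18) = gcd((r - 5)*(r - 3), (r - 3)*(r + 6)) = r - 3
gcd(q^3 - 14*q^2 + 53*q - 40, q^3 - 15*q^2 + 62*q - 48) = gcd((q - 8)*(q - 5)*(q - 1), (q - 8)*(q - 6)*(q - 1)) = q^2 - 9*q + 8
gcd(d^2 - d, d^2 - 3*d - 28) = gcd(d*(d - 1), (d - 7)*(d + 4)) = 1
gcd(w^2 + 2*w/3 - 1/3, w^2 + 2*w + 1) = w + 1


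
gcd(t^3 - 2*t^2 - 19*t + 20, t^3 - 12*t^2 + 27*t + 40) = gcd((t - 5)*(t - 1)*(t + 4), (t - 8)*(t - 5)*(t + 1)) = t - 5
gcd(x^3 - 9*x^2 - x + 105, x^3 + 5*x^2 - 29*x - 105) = x^2 - 2*x - 15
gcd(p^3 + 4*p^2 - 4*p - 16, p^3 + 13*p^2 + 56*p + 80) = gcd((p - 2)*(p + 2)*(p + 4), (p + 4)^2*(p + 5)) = p + 4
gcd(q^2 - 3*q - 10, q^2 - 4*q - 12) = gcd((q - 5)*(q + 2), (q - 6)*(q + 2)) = q + 2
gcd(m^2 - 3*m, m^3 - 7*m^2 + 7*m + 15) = m - 3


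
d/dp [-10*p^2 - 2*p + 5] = -20*p - 2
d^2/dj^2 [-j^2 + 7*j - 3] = -2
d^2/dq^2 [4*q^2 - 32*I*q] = 8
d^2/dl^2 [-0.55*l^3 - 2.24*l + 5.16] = -3.3*l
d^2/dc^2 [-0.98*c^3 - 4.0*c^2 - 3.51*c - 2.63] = -5.88*c - 8.0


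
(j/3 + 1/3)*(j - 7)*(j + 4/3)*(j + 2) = j^4/3 - 8*j^3/9 - 73*j^2/9 - 118*j/9 - 56/9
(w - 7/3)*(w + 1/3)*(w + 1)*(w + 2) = w^4 + w^3 - 43*w^2/9 - 19*w/3 - 14/9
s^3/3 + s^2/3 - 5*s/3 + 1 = (s/3 + 1)*(s - 1)^2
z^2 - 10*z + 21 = (z - 7)*(z - 3)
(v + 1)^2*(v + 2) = v^3 + 4*v^2 + 5*v + 2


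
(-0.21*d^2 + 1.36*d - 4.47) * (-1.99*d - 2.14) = 0.4179*d^3 - 2.257*d^2 + 5.9849*d + 9.5658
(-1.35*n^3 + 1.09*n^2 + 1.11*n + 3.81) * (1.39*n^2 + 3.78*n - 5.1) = -1.8765*n^5 - 3.5879*n^4 + 12.5481*n^3 + 3.9327*n^2 + 8.7408*n - 19.431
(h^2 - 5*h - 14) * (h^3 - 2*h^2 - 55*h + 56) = h^5 - 7*h^4 - 59*h^3 + 359*h^2 + 490*h - 784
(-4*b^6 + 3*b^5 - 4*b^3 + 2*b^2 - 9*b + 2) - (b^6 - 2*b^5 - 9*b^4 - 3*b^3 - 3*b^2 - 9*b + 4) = -5*b^6 + 5*b^5 + 9*b^4 - b^3 + 5*b^2 - 2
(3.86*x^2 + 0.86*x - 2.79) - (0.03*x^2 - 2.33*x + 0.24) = 3.83*x^2 + 3.19*x - 3.03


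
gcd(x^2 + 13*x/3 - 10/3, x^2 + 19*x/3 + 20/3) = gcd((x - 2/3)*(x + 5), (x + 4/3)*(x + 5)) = x + 5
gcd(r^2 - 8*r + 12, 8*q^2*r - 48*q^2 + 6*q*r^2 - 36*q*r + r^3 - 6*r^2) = r - 6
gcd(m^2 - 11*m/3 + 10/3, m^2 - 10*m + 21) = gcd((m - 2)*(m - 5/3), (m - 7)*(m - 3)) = 1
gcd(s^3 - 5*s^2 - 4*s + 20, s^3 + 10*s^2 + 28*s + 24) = s + 2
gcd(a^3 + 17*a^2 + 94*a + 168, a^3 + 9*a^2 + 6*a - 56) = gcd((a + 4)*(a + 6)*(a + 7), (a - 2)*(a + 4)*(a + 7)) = a^2 + 11*a + 28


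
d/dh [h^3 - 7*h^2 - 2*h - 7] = 3*h^2 - 14*h - 2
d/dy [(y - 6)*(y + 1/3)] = 2*y - 17/3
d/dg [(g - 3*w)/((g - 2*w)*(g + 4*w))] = ((-g + 3*w)*(g - 2*w) + (-g + 3*w)*(g + 4*w) + (g - 2*w)*(g + 4*w))/((g - 2*w)^2*(g + 4*w)^2)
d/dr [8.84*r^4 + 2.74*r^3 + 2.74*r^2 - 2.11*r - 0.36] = 35.36*r^3 + 8.22*r^2 + 5.48*r - 2.11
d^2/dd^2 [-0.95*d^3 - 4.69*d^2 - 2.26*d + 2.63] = -5.7*d - 9.38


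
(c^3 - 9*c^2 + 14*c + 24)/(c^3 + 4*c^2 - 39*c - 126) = (c^2 - 3*c - 4)/(c^2 + 10*c + 21)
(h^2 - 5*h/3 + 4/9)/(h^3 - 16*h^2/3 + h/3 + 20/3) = (h - 1/3)/(h^2 - 4*h - 5)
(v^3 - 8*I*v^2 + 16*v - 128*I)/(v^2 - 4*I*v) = v - 4*I + 32/v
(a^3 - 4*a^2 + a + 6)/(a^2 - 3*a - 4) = (a^2 - 5*a + 6)/(a - 4)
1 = 1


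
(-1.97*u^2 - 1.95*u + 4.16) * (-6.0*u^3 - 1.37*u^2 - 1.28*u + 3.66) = 11.82*u^5 + 14.3989*u^4 - 19.7669*u^3 - 10.4134*u^2 - 12.4618*u + 15.2256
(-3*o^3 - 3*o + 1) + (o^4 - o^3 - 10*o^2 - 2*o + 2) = o^4 - 4*o^3 - 10*o^2 - 5*o + 3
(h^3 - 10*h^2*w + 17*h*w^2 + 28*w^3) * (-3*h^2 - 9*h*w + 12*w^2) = -3*h^5 + 21*h^4*w + 51*h^3*w^2 - 357*h^2*w^3 - 48*h*w^4 + 336*w^5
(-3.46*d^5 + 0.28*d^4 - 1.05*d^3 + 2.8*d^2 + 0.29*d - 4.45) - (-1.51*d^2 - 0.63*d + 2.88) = -3.46*d^5 + 0.28*d^4 - 1.05*d^3 + 4.31*d^2 + 0.92*d - 7.33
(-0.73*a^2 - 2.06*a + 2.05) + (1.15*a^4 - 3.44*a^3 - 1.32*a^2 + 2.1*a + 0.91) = 1.15*a^4 - 3.44*a^3 - 2.05*a^2 + 0.04*a + 2.96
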